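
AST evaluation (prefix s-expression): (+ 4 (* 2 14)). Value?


Evaluate inner: (* 2 14) = 28
Evaluate root: (+ 4 28) = 32
Result: 32


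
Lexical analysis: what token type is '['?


Pattern: delimiter/punctuation
Type: PUNCTUATION


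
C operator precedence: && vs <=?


'<=' is relational (level 7); '&&' is logical AND (level 2)
Higher level binds tighter
'<=' has higher precedence than '&&'


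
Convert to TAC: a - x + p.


Break into single-operator statements:
t1 = a - x
t2 = t1 + p


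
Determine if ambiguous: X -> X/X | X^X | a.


'a/a^a' has two parse trees (no precedence encoded between / and ^)
Ambiguous


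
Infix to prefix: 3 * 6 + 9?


left-to-right (same/higher precedence on left): tree is (+ (* 3 6) 9)
Prefix: + * 3 6 9


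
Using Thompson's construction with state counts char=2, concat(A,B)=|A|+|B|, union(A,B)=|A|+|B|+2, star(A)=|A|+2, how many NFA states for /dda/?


Syntax tree has 3 char leaf(s), 0 union(s), 0 star(s)
chars contribute 3×2 = 6; each union adds +2; each star adds +2
Total: 6 + 0 + 0 = 6 states


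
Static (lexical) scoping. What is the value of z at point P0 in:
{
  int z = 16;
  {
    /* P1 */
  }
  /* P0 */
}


z declared in the same block as P0
z = 16


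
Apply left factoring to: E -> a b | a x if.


Common prefix: 'a'
Factored: E -> a E', E' -> b | x if


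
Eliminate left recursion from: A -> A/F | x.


Left-recursive alternatives: A/F; non-recursive: x
Introduce A': A -> xA', A' -> /FA' | ε


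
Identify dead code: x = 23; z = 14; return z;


x is assigned but never read
Dead: 'x = 23'


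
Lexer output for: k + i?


Scan left to right, longest-match per lexeme
Tokens: ID(k), OP(+), ID(i)


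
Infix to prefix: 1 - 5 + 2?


left-to-right (same/higher precedence on left): tree is (+ (- 1 5) 2)
Prefix: + - 1 5 2


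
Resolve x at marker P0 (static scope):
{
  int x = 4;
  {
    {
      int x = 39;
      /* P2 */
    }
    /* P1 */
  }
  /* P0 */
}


x declared in the same block as P0
x = 4


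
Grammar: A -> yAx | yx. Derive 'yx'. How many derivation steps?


Derivation: A => yx
Steps: 1


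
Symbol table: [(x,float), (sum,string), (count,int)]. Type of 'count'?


Lookup 'count' → type int


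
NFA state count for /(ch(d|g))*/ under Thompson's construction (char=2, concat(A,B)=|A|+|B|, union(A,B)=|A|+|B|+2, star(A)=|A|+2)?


Syntax tree has 4 char leaf(s), 1 union(s), 1 star(s)
chars contribute 4×2 = 8; each union adds +2; each star adds +2
Total: 8 + 2 + 2 = 12 states


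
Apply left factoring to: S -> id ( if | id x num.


Common prefix: 'id'
Factored: S -> id S', S' -> ( if | x num


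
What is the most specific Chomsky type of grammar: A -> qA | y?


Right-linear: every RHS is a terminal or a terminal followed by one nonterminal
Classification: Type 3 (Regular)


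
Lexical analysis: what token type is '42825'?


Pattern: digits only
Type: INTEGER_LITERAL


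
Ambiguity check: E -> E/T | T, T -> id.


precedence layered via separate nonterminal T: deterministic
Unambiguous


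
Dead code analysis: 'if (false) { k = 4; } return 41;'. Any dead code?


condition is constant false, so the whole block is unreachable
Dead: 'if (false) { k = 4; }'


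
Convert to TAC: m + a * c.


Break into single-operator statements:
t1 = a * c
t2 = m + t1


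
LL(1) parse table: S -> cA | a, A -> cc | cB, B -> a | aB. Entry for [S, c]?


For [S, c]: 'c' ∈ FIRST(cA)
Entry: S -> cA


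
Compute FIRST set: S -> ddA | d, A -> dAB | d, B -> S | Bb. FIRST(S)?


Per alternative of S: FIRST(ddA) = {d}; FIRST(d) = {d}
FIRST(S) = {d}


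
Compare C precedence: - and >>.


'-' is additive (level 9); '>>' is shift (level 8)
Higher level binds tighter
'-' has higher precedence than '>>'


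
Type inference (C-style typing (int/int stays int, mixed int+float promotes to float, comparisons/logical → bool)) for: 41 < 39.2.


Operand types: int < float
Rule: comparison yields bool
Result type: bool


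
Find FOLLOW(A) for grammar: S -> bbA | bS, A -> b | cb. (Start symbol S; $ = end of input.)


$ ∈ FOLLOW(S). For each A -> αBβ: add FIRST(β)\{ε} to FOLLOW(B); if β nullable, add FOLLOW(A).
FOLLOW(A) = {$}


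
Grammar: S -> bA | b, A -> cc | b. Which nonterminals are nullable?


A nonterminal is nullable iff some alternative derives ε (directly, or every symbol in it is nullable)
Nullable: {}


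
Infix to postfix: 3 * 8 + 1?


Left to right (same or higher precedence on left)
Postfix: 3 8 * 1 +


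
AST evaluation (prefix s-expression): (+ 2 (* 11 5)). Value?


Evaluate inner: (* 11 5) = 55
Evaluate root: (+ 2 55) = 57
Result: 57


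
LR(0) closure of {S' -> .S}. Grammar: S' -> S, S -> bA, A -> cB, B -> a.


Start: S' -> .S
For each item with dot before a nonterminal B, add B -> .γ for every B-production
Closure: [S' -> .S, S -> .bA]


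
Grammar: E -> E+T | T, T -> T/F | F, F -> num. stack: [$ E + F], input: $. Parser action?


'F' (not preceded by T/) is the handle for T -> F
Action: reduce (T -> F)


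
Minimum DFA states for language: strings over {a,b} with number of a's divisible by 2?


Track (count of a) mod 2: states 0..1, accept at 0
Minimal DFA: 2 states


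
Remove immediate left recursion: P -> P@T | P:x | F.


Left-recursive alternatives: P@T, P:x; non-recursive: F
Introduce P': P -> FP', P' -> @TP' | :xP' | ε


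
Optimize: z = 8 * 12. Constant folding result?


8 * 12 = 96 at compile time
Optimized: z = 96


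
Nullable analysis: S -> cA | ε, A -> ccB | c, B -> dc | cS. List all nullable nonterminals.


A nonterminal is nullable iff some alternative derives ε (directly, or every symbol in it is nullable)
Nullable: {S}


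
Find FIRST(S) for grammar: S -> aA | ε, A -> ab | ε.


Per alternative of S: FIRST(aA) = {a}; FIRST(ε) = {ε}
FIRST(S) = {a, ε}


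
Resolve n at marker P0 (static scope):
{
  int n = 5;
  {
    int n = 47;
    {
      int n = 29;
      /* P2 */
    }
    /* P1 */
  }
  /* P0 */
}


n declared in the same block as P0
n = 5


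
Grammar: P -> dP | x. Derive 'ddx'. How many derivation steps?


Derivation: P => dP => ddP => ddx
Steps: 3


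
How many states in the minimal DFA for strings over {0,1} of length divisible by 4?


Track length mod 4: states 0..3, accept at 0
Minimal DFA: 4 states


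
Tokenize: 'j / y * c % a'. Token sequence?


Scan left to right, longest-match per lexeme
Tokens: ID(j), OP(/), ID(y), OP(*), ID(c), OP(%), ID(a)


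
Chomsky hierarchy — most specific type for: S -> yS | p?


Right-linear: every RHS is a terminal or a terminal followed by one nonterminal
Classification: Type 3 (Regular)


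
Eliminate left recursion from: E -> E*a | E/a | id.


Left-recursive alternatives: E*a, E/a; non-recursive: id
Introduce E': E -> idE', E' -> *aE' | /aE' | ε


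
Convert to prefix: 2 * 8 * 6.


left-to-right (same/higher precedence on left): tree is (* (* 2 8) 6)
Prefix: * * 2 8 6


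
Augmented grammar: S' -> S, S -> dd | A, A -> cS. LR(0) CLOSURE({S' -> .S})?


Start: S' -> .S
For each item with dot before a nonterminal B, add B -> .γ for every B-production
Closure: [S' -> .S, S -> .dd, S -> .A, A -> .cS]


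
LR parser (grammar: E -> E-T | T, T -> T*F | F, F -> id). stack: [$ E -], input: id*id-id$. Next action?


no handle ('E-' is not any RHS); shift 'id'
Action: shift


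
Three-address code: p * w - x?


Break into single-operator statements:
t1 = p * w
t2 = t1 - x


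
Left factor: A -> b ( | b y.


Common prefix: 'b'
Factored: A -> b A', A' -> ( | y


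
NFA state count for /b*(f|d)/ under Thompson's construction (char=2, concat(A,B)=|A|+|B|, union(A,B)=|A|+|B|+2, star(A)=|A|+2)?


Syntax tree has 3 char leaf(s), 1 union(s), 1 star(s)
chars contribute 3×2 = 6; each union adds +2; each star adds +2
Total: 6 + 2 + 2 = 10 states


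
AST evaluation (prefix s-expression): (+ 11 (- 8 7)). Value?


Evaluate inner: (- 8 7) = 1
Evaluate root: (+ 11 1) = 12
Result: 12


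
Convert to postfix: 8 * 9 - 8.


Left to right (same or higher precedence on left)
Postfix: 8 9 * 8 -


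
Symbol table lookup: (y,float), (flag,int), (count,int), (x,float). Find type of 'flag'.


Lookup 'flag' → type int


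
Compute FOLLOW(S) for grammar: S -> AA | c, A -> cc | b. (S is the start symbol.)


$ ∈ FOLLOW(S). For each A -> αBβ: add FIRST(β)\{ε} to FOLLOW(B); if β nullable, add FOLLOW(A).
FOLLOW(S) = {$}


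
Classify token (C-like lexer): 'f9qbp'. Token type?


Pattern: letter/underscore followed by alphanumerics, not a keyword
Type: IDENTIFIER


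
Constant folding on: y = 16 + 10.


16 + 10 = 26 at compile time
Optimized: y = 26


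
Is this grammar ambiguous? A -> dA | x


right-linear, alternatives start with distinct terminals 'd' vs 'x': unique leftmost derivation
Unambiguous


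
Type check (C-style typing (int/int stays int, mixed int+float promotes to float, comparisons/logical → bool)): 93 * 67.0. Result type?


Operand types: int * float
Rule: mixed int/float promotes to float; int/int stays int
Result type: float


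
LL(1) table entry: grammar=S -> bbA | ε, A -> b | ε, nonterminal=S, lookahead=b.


For [S, b]: 'b' ∈ FIRST(bbA)
Entry: S -> bbA


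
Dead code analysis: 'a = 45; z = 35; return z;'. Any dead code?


a is assigned but never read
Dead: 'a = 45'


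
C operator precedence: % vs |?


'%' is multiplicative (level 10); '|' is bitwise OR (level 3)
Higher level binds tighter
'%' has higher precedence than '|'


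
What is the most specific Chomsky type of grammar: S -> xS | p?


Right-linear: every RHS is a terminal or a terminal followed by one nonterminal
Classification: Type 3 (Regular)


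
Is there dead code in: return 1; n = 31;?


statement follows a return and is unreachable
Dead: 'n = 31'


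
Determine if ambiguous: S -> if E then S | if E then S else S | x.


dangling else: 'if E then if E then x else x' parses two ways
Ambiguous


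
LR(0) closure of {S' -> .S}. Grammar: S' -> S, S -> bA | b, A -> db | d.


Start: S' -> .S
For each item with dot before a nonterminal B, add B -> .γ for every B-production
Closure: [S' -> .S, S -> .bA, S -> .b]


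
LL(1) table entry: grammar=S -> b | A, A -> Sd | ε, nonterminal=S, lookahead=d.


For [S, d]: 'd' ∈ FIRST(A)
Entry: S -> A


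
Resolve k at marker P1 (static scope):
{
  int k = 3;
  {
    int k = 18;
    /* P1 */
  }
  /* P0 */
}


k declared in the same block as P1
k = 18


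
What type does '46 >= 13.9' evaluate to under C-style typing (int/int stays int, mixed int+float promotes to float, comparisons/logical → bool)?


Operand types: int >= float
Rule: comparison yields bool
Result type: bool


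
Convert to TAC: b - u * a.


Break into single-operator statements:
t1 = u * a
t2 = b - t1


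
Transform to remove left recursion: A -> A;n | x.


Left-recursive alternatives: A;n; non-recursive: x
Introduce A': A -> xA', A' -> ;nA' | ε


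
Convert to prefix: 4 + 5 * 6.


'*' binds tighter: tree is (+ 4 (* 5 6))
Prefix: + 4 * 5 6


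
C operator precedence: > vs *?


'*' is multiplicative (level 10); '>' is relational (level 7)
Higher level binds tighter
'*' has higher precedence than '>'


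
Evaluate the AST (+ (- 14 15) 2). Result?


Evaluate inner: (- 14 15) = -1
Evaluate root: (+ -1 2) = 1
Result: 1


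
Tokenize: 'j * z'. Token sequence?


Scan left to right, longest-match per lexeme
Tokens: ID(j), OP(*), ID(z)


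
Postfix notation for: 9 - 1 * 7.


* has higher precedence, evaluate 1*7 first
Postfix: 9 1 7 * -


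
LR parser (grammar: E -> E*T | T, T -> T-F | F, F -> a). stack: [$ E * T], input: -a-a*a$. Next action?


'-' can extend T; shift to build T -> T-F
Action: shift


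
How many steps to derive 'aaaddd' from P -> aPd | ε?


Derivation: P => aPd => aaPdd => aaaPddd => aaaddd
Steps: 4


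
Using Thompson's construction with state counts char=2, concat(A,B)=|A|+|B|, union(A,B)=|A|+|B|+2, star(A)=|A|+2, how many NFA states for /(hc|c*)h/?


Syntax tree has 4 char leaf(s), 1 union(s), 1 star(s)
chars contribute 4×2 = 8; each union adds +2; each star adds +2
Total: 8 + 2 + 2 = 12 states


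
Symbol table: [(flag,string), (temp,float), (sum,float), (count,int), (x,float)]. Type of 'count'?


Lookup 'count' → type int


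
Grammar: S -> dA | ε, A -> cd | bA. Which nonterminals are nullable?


A nonterminal is nullable iff some alternative derives ε (directly, or every symbol in it is nullable)
Nullable: {S}


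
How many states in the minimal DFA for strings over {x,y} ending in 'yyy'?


Track the longest suffix of input matching a prefix of 'yyy': 4 classes (prefixes of length 0..3)
Minimal DFA: 4 states


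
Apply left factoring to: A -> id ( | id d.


Common prefix: 'id'
Factored: A -> id A', A' -> ( | d


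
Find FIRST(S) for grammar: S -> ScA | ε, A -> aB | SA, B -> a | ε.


Per alternative of S: FIRST(ScA) = {c}; FIRST(ε) = {ε}
FIRST(S) = {c, ε}


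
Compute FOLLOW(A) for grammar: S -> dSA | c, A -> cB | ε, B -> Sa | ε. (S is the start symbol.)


$ ∈ FOLLOW(S). For each A -> αBβ: add FIRST(β)\{ε} to FOLLOW(B); if β nullable, add FOLLOW(A).
FOLLOW(A) = {$, a, c}


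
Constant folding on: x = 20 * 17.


20 * 17 = 340 at compile time
Optimized: x = 340


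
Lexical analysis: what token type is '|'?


Pattern: operator symbol
Type: OPERATOR


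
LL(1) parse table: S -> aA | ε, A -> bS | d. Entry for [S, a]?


For [S, a]: 'a' ∈ FIRST(aA)
Entry: S -> aA


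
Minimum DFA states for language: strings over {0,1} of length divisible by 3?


Track length mod 3: states 0..2, accept at 0
Minimal DFA: 3 states


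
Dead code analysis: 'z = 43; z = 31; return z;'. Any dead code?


first assignment to z is overwritten before any read
Dead: 'z = 43'


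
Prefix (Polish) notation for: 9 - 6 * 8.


'*' binds tighter: tree is (- 9 (* 6 8))
Prefix: - 9 * 6 8


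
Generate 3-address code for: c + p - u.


Break into single-operator statements:
t1 = c + p
t2 = t1 - u


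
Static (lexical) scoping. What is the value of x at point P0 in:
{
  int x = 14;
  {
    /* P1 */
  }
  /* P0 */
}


x declared in the same block as P0
x = 14


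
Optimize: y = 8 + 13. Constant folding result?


8 + 13 = 21 at compile time
Optimized: y = 21


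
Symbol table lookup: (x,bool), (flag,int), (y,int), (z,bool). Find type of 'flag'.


Lookup 'flag' → type int


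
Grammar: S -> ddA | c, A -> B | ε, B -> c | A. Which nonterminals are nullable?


A nonterminal is nullable iff some alternative derives ε (directly, or every symbol in it is nullable)
Nullable: {A, B}


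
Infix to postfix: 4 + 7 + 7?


Left to right (same or higher precedence on left)
Postfix: 4 7 + 7 +


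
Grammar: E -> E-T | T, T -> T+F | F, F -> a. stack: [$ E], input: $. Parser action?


start symbol E on stack, input exhausted
Action: accept


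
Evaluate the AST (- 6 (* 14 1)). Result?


Evaluate inner: (* 14 1) = 14
Evaluate root: (- 6 14) = -8
Result: -8


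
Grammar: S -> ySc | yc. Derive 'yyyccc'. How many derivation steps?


Derivation: S => ySc => yyScc => yyyccc
Steps: 3


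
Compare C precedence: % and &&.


'%' is multiplicative (level 10); '&&' is logical AND (level 2)
Higher level binds tighter
'%' has higher precedence than '&&'


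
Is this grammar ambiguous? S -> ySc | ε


balanced y^n…c^n: each string has a unique parse
Unambiguous


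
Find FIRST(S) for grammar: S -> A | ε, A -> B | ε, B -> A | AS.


Per alternative of S: FIRST(A) = {ε}; FIRST(ε) = {ε}
FIRST(S) = {ε}


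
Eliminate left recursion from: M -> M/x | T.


Left-recursive alternatives: M/x; non-recursive: T
Introduce M': M -> TM', M' -> /xM' | ε


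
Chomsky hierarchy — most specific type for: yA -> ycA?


LHS has context (more than one symbol) and |LHS| ≤ |RHS|
Classification: Type 1 (Context-Sensitive)


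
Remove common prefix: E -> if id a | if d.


Common prefix: 'if'
Factored: E -> if E', E' -> id a | d


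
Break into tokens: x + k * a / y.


Scan left to right, longest-match per lexeme
Tokens: ID(x), OP(+), ID(k), OP(*), ID(a), OP(/), ID(y)


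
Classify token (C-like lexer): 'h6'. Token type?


Pattern: letter/underscore followed by alphanumerics, not a keyword
Type: IDENTIFIER


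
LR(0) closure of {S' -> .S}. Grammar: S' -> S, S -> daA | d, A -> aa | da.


Start: S' -> .S
For each item with dot before a nonterminal B, add B -> .γ for every B-production
Closure: [S' -> .S, S -> .daA, S -> .d]


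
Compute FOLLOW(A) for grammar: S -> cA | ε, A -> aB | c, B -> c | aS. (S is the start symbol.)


$ ∈ FOLLOW(S). For each A -> αBβ: add FIRST(β)\{ε} to FOLLOW(B); if β nullable, add FOLLOW(A).
FOLLOW(A) = {$}


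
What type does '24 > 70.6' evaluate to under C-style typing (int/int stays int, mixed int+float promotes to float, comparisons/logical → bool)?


Operand types: int > float
Rule: comparison yields bool
Result type: bool


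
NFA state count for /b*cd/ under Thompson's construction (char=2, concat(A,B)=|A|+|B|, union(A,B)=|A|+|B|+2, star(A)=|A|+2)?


Syntax tree has 3 char leaf(s), 0 union(s), 1 star(s)
chars contribute 3×2 = 6; each union adds +2; each star adds +2
Total: 6 + 0 + 2 = 8 states


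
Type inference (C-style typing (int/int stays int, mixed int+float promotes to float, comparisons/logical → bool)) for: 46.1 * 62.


Operand types: float * int
Rule: mixed int/float promotes to float; int/int stays int
Result type: float


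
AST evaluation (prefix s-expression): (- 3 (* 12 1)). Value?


Evaluate inner: (* 12 1) = 12
Evaluate root: (- 3 12) = -9
Result: -9


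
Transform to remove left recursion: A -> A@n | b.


Left-recursive alternatives: A@n; non-recursive: b
Introduce A': A -> bA', A' -> @nA' | ε


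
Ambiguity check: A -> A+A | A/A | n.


'n+n/n' has two parse trees (no precedence encoded between + and /)
Ambiguous


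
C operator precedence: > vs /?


'/' is multiplicative (level 10); '>' is relational (level 7)
Higher level binds tighter
'/' has higher precedence than '>'


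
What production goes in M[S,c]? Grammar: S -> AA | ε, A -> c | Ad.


For [S, c]: 'c' ∈ FIRST(AA)
Entry: S -> AA


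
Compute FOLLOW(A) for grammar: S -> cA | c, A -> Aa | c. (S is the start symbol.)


$ ∈ FOLLOW(S). For each A -> αBβ: add FIRST(β)\{ε} to FOLLOW(B); if β nullable, add FOLLOW(A).
FOLLOW(A) = {$, a}


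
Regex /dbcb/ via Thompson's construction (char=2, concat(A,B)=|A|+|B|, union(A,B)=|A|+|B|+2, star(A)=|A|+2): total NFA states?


Syntax tree has 4 char leaf(s), 0 union(s), 0 star(s)
chars contribute 4×2 = 8; each union adds +2; each star adds +2
Total: 8 + 0 + 0 = 8 states


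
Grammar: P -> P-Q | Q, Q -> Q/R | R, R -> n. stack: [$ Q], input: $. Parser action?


lookahead ∉ {/} so Q won't extend; reduce P -> Q
Action: reduce (P -> Q)


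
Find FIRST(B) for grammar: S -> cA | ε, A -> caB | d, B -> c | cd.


Per alternative of B: FIRST(c) = {c}; FIRST(cd) = {c}
FIRST(B) = {c}


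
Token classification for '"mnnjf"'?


Pattern: double-quoted sequence
Type: STRING_LITERAL


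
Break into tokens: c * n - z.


Scan left to right, longest-match per lexeme
Tokens: ID(c), OP(*), ID(n), OP(-), ID(z)


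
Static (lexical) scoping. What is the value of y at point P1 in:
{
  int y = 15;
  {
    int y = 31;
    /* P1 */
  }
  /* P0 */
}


y declared in the same block as P1
y = 31


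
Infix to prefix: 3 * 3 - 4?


left-to-right (same/higher precedence on left): tree is (- (* 3 3) 4)
Prefix: - * 3 3 4


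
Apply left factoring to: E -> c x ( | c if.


Common prefix: 'c'
Factored: E -> c E', E' -> x ( | if


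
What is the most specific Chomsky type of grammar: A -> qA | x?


Right-linear: every RHS is a terminal or a terminal followed by one nonterminal
Classification: Type 3 (Regular)


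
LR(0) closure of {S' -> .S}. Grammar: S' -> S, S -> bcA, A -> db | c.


Start: S' -> .S
For each item with dot before a nonterminal B, add B -> .γ for every B-production
Closure: [S' -> .S, S -> .bcA]


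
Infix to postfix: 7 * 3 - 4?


Left to right (same or higher precedence on left)
Postfix: 7 3 * 4 -


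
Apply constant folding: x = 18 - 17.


18 - 17 = 1 at compile time
Optimized: x = 1


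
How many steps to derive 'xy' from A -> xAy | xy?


Derivation: A => xy
Steps: 1


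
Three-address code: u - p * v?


Break into single-operator statements:
t1 = p * v
t2 = u - t1


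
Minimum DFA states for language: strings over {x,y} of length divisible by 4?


Track length mod 4: states 0..3, accept at 0
Minimal DFA: 4 states


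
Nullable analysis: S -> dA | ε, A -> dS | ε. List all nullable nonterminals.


A nonterminal is nullable iff some alternative derives ε (directly, or every symbol in it is nullable)
Nullable: {A, S}


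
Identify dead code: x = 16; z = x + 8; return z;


x is read by z's definition; z is returned
No dead code


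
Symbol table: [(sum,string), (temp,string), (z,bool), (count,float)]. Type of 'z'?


Lookup 'z' → type bool


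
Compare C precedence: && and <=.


'<=' is relational (level 7); '&&' is logical AND (level 2)
Higher level binds tighter
'<=' has higher precedence than '&&'


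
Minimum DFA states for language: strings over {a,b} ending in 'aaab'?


Track the longest suffix of input matching a prefix of 'aaab': 5 classes (prefixes of length 0..4)
Minimal DFA: 5 states


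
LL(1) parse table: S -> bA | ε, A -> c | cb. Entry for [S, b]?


For [S, b]: 'b' ∈ FIRST(bA)
Entry: S -> bA


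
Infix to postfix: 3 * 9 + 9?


Left to right (same or higher precedence on left)
Postfix: 3 9 * 9 +


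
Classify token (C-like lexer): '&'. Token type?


Pattern: operator symbol
Type: OPERATOR


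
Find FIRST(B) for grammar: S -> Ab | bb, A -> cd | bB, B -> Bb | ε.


Per alternative of B: FIRST(Bb) = {b}; FIRST(ε) = {ε}
FIRST(B) = {b, ε}


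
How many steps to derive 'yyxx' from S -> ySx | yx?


Derivation: S => ySx => yyxx
Steps: 2


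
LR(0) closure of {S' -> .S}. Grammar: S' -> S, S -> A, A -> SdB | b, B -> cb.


Start: S' -> .S
For each item with dot before a nonterminal B, add B -> .γ for every B-production
Closure: [S' -> .S, S -> .A, A -> .SdB, A -> .b]


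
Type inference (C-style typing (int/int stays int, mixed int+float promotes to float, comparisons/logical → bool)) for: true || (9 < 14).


Operand types: bool || bool
Rule: logical operators take bool operands and yield bool
Result type: bool


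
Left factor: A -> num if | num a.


Common prefix: 'num'
Factored: A -> num A', A' -> if | a


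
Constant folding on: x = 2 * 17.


2 * 17 = 34 at compile time
Optimized: x = 34


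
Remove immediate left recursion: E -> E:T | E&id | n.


Left-recursive alternatives: E:T, E&id; non-recursive: n
Introduce E': E -> nE', E' -> :TE' | &idE' | ε


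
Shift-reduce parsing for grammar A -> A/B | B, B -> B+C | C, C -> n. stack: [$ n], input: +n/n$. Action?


'n' on top is the handle for C -> n
Action: reduce (C -> n)


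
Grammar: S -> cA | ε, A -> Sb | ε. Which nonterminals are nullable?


A nonterminal is nullable iff some alternative derives ε (directly, or every symbol in it is nullable)
Nullable: {A, S}


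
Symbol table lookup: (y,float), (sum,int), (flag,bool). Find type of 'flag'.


Lookup 'flag' → type bool


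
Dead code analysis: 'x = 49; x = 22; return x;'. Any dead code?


first assignment to x is overwritten before any read
Dead: 'x = 49'


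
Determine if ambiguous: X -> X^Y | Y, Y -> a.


precedence layered via separate nonterminal Y: deterministic
Unambiguous


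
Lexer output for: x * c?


Scan left to right, longest-match per lexeme
Tokens: ID(x), OP(*), ID(c)


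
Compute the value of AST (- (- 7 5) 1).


Evaluate inner: (- 7 5) = 2
Evaluate root: (- 2 1) = 1
Result: 1


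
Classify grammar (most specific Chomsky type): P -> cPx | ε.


Single nonterminal LHS, but c^n x^n is not regular
Classification: Type 2 (Context-Free)


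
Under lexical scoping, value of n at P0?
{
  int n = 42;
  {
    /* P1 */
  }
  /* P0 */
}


n declared in the same block as P0
n = 42


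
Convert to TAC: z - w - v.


Break into single-operator statements:
t1 = z - w
t2 = t1 - v


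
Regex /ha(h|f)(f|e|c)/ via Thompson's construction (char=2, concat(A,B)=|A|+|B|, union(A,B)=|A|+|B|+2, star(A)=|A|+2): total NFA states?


Syntax tree has 7 char leaf(s), 3 union(s), 0 star(s)
chars contribute 7×2 = 14; each union adds +2; each star adds +2
Total: 14 + 6 + 0 = 20 states


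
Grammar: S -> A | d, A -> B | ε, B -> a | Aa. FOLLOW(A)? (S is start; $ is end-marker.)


$ ∈ FOLLOW(S). For each A -> αBβ: add FIRST(β)\{ε} to FOLLOW(B); if β nullable, add FOLLOW(A).
FOLLOW(A) = {$, a}


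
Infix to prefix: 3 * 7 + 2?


left-to-right (same/higher precedence on left): tree is (+ (* 3 7) 2)
Prefix: + * 3 7 2


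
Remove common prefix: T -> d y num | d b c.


Common prefix: 'd'
Factored: T -> d T', T' -> y num | b c


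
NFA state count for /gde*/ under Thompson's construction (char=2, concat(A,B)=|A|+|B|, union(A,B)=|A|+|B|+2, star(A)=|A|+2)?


Syntax tree has 3 char leaf(s), 0 union(s), 1 star(s)
chars contribute 3×2 = 6; each union adds +2; each star adds +2
Total: 6 + 0 + 2 = 8 states


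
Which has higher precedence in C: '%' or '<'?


'%' is multiplicative (level 10); '<' is relational (level 7)
Higher level binds tighter
'%' has higher precedence than '<'


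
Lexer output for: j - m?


Scan left to right, longest-match per lexeme
Tokens: ID(j), OP(-), ID(m)


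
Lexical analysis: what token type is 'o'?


Pattern: letter/underscore followed by alphanumerics, not a keyword
Type: IDENTIFIER


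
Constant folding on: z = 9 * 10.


9 * 10 = 90 at compile time
Optimized: z = 90


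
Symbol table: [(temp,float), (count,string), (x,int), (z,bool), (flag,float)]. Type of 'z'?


Lookup 'z' → type bool


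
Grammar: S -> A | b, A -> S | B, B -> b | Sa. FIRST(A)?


Per alternative of A: FIRST(S) = {b}; FIRST(B) = {b}
FIRST(A) = {b}


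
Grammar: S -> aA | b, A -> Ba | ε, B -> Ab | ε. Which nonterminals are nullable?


A nonterminal is nullable iff some alternative derives ε (directly, or every symbol in it is nullable)
Nullable: {A, B}


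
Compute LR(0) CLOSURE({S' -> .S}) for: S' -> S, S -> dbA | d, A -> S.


Start: S' -> .S
For each item with dot before a nonterminal B, add B -> .γ for every B-production
Closure: [S' -> .S, S -> .dbA, S -> .d]


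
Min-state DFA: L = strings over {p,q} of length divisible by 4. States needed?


Track length mod 4: states 0..3, accept at 0
Minimal DFA: 4 states


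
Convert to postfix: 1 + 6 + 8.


Left to right (same or higher precedence on left)
Postfix: 1 6 + 8 +


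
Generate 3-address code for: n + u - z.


Break into single-operator statements:
t1 = n + u
t2 = t1 - z


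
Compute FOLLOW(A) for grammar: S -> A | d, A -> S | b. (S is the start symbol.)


$ ∈ FOLLOW(S). For each A -> αBβ: add FIRST(β)\{ε} to FOLLOW(B); if β nullable, add FOLLOW(A).
FOLLOW(A) = {$}


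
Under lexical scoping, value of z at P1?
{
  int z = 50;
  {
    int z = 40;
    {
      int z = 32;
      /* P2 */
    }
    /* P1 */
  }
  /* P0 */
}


z declared in the same block as P1
z = 40


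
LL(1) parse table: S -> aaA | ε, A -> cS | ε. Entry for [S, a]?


For [S, a]: 'a' ∈ FIRST(aaA)
Entry: S -> aaA


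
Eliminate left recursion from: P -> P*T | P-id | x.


Left-recursive alternatives: P*T, P-id; non-recursive: x
Introduce P': P -> xP', P' -> *TP' | -idP' | ε


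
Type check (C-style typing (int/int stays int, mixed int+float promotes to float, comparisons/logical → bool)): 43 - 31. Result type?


Operand types: int - int
Rule: mixed int/float promotes to float; int/int stays int
Result type: int


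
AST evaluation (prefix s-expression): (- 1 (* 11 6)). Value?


Evaluate inner: (* 11 6) = 66
Evaluate root: (- 1 66) = -65
Result: -65


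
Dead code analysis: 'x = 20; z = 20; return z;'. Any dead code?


x is assigned but never read
Dead: 'x = 20'


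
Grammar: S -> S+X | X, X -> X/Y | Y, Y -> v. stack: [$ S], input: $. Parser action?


start symbol S on stack, input exhausted
Action: accept


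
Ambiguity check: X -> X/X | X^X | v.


'v/v^v' has two parse trees (no precedence encoded between / and ^)
Ambiguous


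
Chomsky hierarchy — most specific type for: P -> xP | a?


Right-linear: every RHS is a terminal or a terminal followed by one nonterminal
Classification: Type 3 (Regular)


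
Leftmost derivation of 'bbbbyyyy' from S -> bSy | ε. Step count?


Derivation: S => bSy => bbSyy => bbbSyyy => bbbbSyyyy => bbbbyyyy
Steps: 5


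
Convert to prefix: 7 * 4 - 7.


left-to-right (same/higher precedence on left): tree is (- (* 7 4) 7)
Prefix: - * 7 4 7


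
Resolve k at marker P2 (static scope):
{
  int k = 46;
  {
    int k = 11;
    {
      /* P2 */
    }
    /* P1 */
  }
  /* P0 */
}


P2's block does not declare k; resolves to the enclosing declaration at depth 1
k = 11


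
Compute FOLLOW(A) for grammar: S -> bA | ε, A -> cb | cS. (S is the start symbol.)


$ ∈ FOLLOW(S). For each A -> αBβ: add FIRST(β)\{ε} to FOLLOW(B); if β nullable, add FOLLOW(A).
FOLLOW(A) = {$}


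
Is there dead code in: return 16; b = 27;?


statement follows a return and is unreachable
Dead: 'b = 27'


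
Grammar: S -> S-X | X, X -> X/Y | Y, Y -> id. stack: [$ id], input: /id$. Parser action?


'id' on top is the handle for Y -> id
Action: reduce (Y -> id)


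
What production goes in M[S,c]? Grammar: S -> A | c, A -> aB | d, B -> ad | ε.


For [S, c]: 'c' ∈ FIRST(c)
Entry: S -> c


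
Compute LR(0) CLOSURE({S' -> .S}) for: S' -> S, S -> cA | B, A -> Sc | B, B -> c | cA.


Start: S' -> .S
For each item with dot before a nonterminal B, add B -> .γ for every B-production
Closure: [S' -> .S, S -> .cA, S -> .B, B -> .c, B -> .cA]


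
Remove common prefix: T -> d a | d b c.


Common prefix: 'd'
Factored: T -> d T', T' -> a | b c


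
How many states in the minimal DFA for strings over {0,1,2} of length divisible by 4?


Track length mod 4: states 0..3, accept at 0
Minimal DFA: 4 states


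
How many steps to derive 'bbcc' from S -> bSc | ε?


Derivation: S => bSc => bbScc => bbcc
Steps: 3


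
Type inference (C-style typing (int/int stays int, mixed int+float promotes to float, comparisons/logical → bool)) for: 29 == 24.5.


Operand types: int == float
Rule: comparison yields bool
Result type: bool


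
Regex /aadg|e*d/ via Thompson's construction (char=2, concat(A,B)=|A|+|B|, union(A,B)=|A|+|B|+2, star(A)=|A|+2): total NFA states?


Syntax tree has 6 char leaf(s), 1 union(s), 1 star(s)
chars contribute 6×2 = 12; each union adds +2; each star adds +2
Total: 12 + 2 + 2 = 16 states


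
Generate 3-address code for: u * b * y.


Break into single-operator statements:
t1 = u * b
t2 = t1 * y


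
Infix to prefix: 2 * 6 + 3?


left-to-right (same/higher precedence on left): tree is (+ (* 2 6) 3)
Prefix: + * 2 6 3


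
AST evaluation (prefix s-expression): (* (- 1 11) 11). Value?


Evaluate inner: (- 1 11) = -10
Evaluate root: (* -10 11) = -110
Result: -110


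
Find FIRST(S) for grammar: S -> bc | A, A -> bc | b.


Per alternative of S: FIRST(bc) = {b}; FIRST(A) = {b}
FIRST(S) = {b}


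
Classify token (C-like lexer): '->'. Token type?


Pattern: operator symbol
Type: OPERATOR


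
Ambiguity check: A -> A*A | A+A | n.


'n*n+n' has two parse trees (no precedence encoded between * and +)
Ambiguous


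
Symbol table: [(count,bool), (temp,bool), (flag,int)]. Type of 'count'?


Lookup 'count' → type bool


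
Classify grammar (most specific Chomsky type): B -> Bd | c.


Left-linear: every RHS is a terminal or one nonterminal followed by a terminal
Classification: Type 3 (Regular)


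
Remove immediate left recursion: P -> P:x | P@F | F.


Left-recursive alternatives: P:x, P@F; non-recursive: F
Introduce P': P -> FP', P' -> :xP' | @FP' | ε


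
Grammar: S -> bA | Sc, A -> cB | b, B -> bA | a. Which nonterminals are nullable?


A nonterminal is nullable iff some alternative derives ε (directly, or every symbol in it is nullable)
Nullable: {}


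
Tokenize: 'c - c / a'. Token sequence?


Scan left to right, longest-match per lexeme
Tokens: ID(c), OP(-), ID(c), OP(/), ID(a)


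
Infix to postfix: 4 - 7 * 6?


* has higher precedence, evaluate 7*6 first
Postfix: 4 7 6 * -


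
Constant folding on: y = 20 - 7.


20 - 7 = 13 at compile time
Optimized: y = 13


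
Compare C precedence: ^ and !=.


'!=' is equality (level 6); '^' is bitwise XOR (level 4)
Higher level binds tighter
'!=' has higher precedence than '^'


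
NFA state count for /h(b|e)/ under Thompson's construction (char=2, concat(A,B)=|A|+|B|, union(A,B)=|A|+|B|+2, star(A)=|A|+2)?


Syntax tree has 3 char leaf(s), 1 union(s), 0 star(s)
chars contribute 3×2 = 6; each union adds +2; each star adds +2
Total: 6 + 2 + 0 = 8 states


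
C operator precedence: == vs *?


'*' is multiplicative (level 10); '==' is equality (level 6)
Higher level binds tighter
'*' has higher precedence than '=='


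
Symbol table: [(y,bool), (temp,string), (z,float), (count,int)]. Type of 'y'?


Lookup 'y' → type bool


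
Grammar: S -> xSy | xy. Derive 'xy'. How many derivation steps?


Derivation: S => xy
Steps: 1


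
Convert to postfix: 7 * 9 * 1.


Left to right (same or higher precedence on left)
Postfix: 7 9 * 1 *


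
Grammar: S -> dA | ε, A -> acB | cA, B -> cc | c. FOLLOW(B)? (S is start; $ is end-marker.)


$ ∈ FOLLOW(S). For each A -> αBβ: add FIRST(β)\{ε} to FOLLOW(B); if β nullable, add FOLLOW(A).
FOLLOW(B) = {$}


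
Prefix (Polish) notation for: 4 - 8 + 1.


left-to-right (same/higher precedence on left): tree is (+ (- 4 8) 1)
Prefix: + - 4 8 1


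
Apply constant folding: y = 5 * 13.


5 * 13 = 65 at compile time
Optimized: y = 65


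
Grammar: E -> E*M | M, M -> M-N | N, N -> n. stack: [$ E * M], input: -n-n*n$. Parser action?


'-' can extend M; shift to build M -> M-N
Action: shift


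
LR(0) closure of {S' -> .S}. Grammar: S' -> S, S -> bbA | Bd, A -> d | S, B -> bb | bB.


Start: S' -> .S
For each item with dot before a nonterminal B, add B -> .γ for every B-production
Closure: [S' -> .S, S -> .bbA, S -> .Bd, B -> .bb, B -> .bB]


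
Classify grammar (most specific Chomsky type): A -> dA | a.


Right-linear: every RHS is a terminal or a terminal followed by one nonterminal
Classification: Type 3 (Regular)


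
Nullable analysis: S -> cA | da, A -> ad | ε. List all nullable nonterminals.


A nonterminal is nullable iff some alternative derives ε (directly, or every symbol in it is nullable)
Nullable: {A}


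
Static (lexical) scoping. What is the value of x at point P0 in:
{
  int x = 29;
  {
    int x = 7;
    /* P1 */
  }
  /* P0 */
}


x declared in the same block as P0
x = 29


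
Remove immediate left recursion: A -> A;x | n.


Left-recursive alternatives: A;x; non-recursive: n
Introduce A': A -> nA', A' -> ;xA' | ε


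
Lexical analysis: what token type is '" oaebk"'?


Pattern: double-quoted sequence
Type: STRING_LITERAL


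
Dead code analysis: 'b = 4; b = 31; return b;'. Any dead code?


first assignment to b is overwritten before any read
Dead: 'b = 4'


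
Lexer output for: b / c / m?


Scan left to right, longest-match per lexeme
Tokens: ID(b), OP(/), ID(c), OP(/), ID(m)


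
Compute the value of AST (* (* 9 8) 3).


Evaluate inner: (* 9 8) = 72
Evaluate root: (* 72 3) = 216
Result: 216


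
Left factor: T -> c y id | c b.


Common prefix: 'c'
Factored: T -> c T', T' -> y id | b


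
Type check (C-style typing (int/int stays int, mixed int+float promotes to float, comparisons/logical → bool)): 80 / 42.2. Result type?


Operand types: int / float
Rule: mixed int/float promotes to float; int/int stays int
Result type: float


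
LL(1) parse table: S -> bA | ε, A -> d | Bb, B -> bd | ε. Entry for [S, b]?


For [S, b]: 'b' ∈ FIRST(bA)
Entry: S -> bA


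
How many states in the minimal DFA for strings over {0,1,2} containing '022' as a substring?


KMP-style automaton: 3 progress states + 1 absorbing accept = 4
Minimal DFA: 4 states


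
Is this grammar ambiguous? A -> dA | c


right-linear, alternatives start with distinct terminals 'd' vs 'c': unique leftmost derivation
Unambiguous


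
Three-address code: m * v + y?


Break into single-operator statements:
t1 = m * v
t2 = t1 + y


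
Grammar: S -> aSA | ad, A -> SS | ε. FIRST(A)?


Per alternative of A: FIRST(SS) = {a}; FIRST(ε) = {ε}
FIRST(A) = {a, ε}


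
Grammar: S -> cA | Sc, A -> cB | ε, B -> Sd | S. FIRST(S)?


Per alternative of S: FIRST(cA) = {c}; FIRST(Sc) = {c}
FIRST(S) = {c}


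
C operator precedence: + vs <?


'+' is additive (level 9); '<' is relational (level 7)
Higher level binds tighter
'+' has higher precedence than '<'


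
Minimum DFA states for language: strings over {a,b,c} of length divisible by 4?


Track length mod 4: states 0..3, accept at 0
Minimal DFA: 4 states


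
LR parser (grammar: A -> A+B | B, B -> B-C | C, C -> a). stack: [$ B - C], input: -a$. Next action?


handle 'B-C' on top
Action: reduce (B -> B-C)


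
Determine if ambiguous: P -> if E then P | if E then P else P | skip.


dangling else: 'if E then if E then skip else skip' parses two ways
Ambiguous


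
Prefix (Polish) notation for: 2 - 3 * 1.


'*' binds tighter: tree is (- 2 (* 3 1))
Prefix: - 2 * 3 1


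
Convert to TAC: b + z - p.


Break into single-operator statements:
t1 = b + z
t2 = t1 - p


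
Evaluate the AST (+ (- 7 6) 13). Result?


Evaluate inner: (- 7 6) = 1
Evaluate root: (+ 1 13) = 14
Result: 14


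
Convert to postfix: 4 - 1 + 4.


Left to right (same or higher precedence on left)
Postfix: 4 1 - 4 +


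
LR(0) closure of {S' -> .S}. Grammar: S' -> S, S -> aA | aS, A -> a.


Start: S' -> .S
For each item with dot before a nonterminal B, add B -> .γ for every B-production
Closure: [S' -> .S, S -> .aA, S -> .aS]


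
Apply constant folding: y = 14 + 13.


14 + 13 = 27 at compile time
Optimized: y = 27


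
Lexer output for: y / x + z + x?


Scan left to right, longest-match per lexeme
Tokens: ID(y), OP(/), ID(x), OP(+), ID(z), OP(+), ID(x)


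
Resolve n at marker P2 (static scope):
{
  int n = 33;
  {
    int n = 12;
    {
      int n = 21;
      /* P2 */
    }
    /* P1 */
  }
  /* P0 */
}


n declared in the same block as P2
n = 21


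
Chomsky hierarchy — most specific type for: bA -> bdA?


LHS has context (more than one symbol) and |LHS| ≤ |RHS|
Classification: Type 1 (Context-Sensitive)
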